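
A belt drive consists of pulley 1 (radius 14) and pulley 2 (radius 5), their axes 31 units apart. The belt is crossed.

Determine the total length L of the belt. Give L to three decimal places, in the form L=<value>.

L=133.750

crossed belt: β = asin((r1+r2)/C) = asin(19/31) = 37.7997°
wrap1 = wrap2 = π + 2β = 255.5994°
tangent length = C·cosβ = 24.4949
L = (r1+r2)·wrap + 2·C·cosβ = 19·4.4611 + 2·24.4949 = 133.7498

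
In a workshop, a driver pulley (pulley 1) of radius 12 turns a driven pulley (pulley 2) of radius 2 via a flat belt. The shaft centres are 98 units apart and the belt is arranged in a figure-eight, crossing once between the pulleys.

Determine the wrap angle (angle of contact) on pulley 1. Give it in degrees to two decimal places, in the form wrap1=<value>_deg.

wrap1=196.43_deg

crossed belt: β = asin((r1+r2)/C) = asin(14/98) = 8.2132°
wrap1 = wrap2 = π + 2β = 196.4264°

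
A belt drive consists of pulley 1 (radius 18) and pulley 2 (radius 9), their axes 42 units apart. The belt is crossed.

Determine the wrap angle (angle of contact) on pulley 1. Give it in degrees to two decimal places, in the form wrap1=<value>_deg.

wrap1=260.01_deg

crossed belt: β = asin((r1+r2)/C) = asin(27/42) = 40.0052°
wrap1 = wrap2 = π + 2β = 260.0104°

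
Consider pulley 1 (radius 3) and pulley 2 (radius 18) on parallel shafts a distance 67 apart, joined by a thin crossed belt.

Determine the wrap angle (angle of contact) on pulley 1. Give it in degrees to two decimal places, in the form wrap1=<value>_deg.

crossed belt: β = asin((r1+r2)/C) = asin(21/67) = 18.2662°
wrap1 = wrap2 = π + 2β = 216.5325°

wrap1=216.53_deg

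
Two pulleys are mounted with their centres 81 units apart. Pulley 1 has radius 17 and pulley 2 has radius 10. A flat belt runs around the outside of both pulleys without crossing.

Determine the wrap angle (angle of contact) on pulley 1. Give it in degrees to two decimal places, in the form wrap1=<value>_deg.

open belt: β = asin((r2−r1)/C) = asin(-7/81) = -4.9577°
wrap1 = π − 2β = 189.9153°
wrap2 = π + 2β = 170.0847°

wrap1=189.92_deg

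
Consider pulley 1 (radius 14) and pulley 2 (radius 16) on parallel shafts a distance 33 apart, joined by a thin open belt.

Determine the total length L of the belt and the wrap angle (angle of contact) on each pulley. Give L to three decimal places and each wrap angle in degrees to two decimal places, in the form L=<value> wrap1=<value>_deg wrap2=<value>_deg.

open belt: β = asin((r2−r1)/C) = asin(2/33) = 3.4746°
wrap1 = π − 2β = 173.0508°
wrap2 = π + 2β = 186.9492°
tangent length = C·cosβ = 32.9393
L = r1·wrap1 + r2·wrap2 + 2·C·cosβ = 14·3.0203 + 16·3.2629 + 2·32.9393 = 160.3690

L=160.369 wrap1=173.05_deg wrap2=186.95_deg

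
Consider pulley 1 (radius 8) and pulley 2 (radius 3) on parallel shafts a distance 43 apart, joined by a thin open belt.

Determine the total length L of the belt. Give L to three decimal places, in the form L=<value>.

L=121.140

open belt: β = asin((r2−r1)/C) = asin(-5/43) = -6.6774°
wrap1 = π − 2β = 193.3548°
wrap2 = π + 2β = 166.6452°
tangent length = C·cosβ = 42.7083
L = r1·wrap1 + r2·wrap2 + 2·C·cosβ = 8·3.3747 + 3·2.9085 + 2·42.7083 = 121.1396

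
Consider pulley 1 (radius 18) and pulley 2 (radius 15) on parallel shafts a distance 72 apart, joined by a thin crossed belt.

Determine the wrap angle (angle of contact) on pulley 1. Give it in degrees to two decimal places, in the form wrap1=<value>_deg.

crossed belt: β = asin((r1+r2)/C) = asin(33/72) = 27.2796°
wrap1 = wrap2 = π + 2β = 234.5592°

wrap1=234.56_deg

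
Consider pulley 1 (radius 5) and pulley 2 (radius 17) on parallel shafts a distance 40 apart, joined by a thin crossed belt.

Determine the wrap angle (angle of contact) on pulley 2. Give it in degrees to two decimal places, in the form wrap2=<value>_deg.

crossed belt: β = asin((r1+r2)/C) = asin(22/40) = 33.3670°
wrap1 = wrap2 = π + 2β = 246.7340°

wrap2=246.73_deg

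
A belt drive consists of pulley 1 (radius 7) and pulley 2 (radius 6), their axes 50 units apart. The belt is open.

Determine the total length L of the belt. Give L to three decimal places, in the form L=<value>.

open belt: β = asin((r2−r1)/C) = asin(-1/50) = -1.1460°
wrap1 = π − 2β = 182.2920°
wrap2 = π + 2β = 177.7080°
tangent length = C·cosβ = 49.9900
L = r1·wrap1 + r2·wrap2 + 2·C·cosβ = 7·3.1816 + 6·3.1016 + 2·49.9900 = 140.8607

L=140.861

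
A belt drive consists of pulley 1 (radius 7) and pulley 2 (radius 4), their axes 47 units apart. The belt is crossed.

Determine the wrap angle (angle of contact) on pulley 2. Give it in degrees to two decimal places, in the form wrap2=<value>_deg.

crossed belt: β = asin((r1+r2)/C) = asin(11/47) = 13.5352°
wrap1 = wrap2 = π + 2β = 207.0704°

wrap2=207.07_deg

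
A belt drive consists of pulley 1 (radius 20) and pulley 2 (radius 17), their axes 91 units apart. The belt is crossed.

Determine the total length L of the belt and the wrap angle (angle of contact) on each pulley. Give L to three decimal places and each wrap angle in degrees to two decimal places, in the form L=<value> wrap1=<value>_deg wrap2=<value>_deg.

crossed belt: β = asin((r1+r2)/C) = asin(37/91) = 23.9910°
wrap1 = wrap2 = π + 2β = 227.9820°
tangent length = C·cosβ = 83.1384
L = (r1+r2)·wrap + 2·C·cosβ = 37·3.9790 + 2·83.1384 = 313.5013

L=313.501 wrap1=227.98_deg wrap2=227.98_deg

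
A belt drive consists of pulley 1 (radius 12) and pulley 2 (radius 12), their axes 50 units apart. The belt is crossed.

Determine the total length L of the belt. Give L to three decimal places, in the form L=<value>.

crossed belt: β = asin((r1+r2)/C) = asin(24/50) = 28.6854°
wrap1 = wrap2 = π + 2β = 237.3708°
tangent length = C·cosβ = 43.8634
L = (r1+r2)·wrap + 2·C·cosβ = 24·4.1429 + 2·43.8634 = 187.1565

L=187.156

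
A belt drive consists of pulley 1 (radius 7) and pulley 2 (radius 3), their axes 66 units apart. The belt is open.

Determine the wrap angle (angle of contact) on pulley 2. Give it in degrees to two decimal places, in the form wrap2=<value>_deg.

wrap2=173.05_deg

open belt: β = asin((r2−r1)/C) = asin(-4/66) = -3.4746°
wrap1 = π − 2β = 186.9492°
wrap2 = π + 2β = 173.0508°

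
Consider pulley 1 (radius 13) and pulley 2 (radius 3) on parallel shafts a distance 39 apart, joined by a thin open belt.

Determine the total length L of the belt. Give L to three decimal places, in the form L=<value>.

L=130.844

open belt: β = asin((r2−r1)/C) = asin(-10/39) = -14.8572°
wrap1 = π − 2β = 209.7143°
wrap2 = π + 2β = 150.2857°
tangent length = C·cosβ = 37.6962
L = r1·wrap1 + r2·wrap2 + 2·C·cosβ = 13·3.6602 + 3·2.6230 + 2·37.6962 = 130.8439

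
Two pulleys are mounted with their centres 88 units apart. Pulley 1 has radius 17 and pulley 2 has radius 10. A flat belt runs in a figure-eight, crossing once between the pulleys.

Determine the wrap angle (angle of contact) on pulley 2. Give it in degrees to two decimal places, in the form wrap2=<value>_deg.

crossed belt: β = asin((r1+r2)/C) = asin(27/88) = 17.8676°
wrap1 = wrap2 = π + 2β = 215.7352°

wrap2=215.74_deg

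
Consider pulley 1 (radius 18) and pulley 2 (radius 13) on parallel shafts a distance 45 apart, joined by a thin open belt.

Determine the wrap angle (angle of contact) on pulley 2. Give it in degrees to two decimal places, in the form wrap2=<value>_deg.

open belt: β = asin((r2−r1)/C) = asin(-5/45) = -6.3794°
wrap1 = π − 2β = 192.7587°
wrap2 = π + 2β = 167.2413°

wrap2=167.24_deg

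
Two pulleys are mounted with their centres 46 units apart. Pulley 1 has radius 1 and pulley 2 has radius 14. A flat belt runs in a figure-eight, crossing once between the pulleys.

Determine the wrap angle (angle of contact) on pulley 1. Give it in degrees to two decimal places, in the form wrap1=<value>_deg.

wrap1=218.06_deg

crossed belt: β = asin((r1+r2)/C) = asin(15/46) = 19.0314°
wrap1 = wrap2 = π + 2β = 218.0629°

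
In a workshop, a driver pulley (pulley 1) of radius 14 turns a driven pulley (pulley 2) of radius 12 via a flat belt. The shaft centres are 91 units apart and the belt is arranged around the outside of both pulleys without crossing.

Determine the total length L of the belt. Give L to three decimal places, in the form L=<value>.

L=263.725

open belt: β = asin((r2−r1)/C) = asin(-2/91) = -1.2593°
wrap1 = π − 2β = 182.5187°
wrap2 = π + 2β = 177.4813°
tangent length = C·cosβ = 90.9780
L = r1·wrap1 + r2·wrap2 + 2·C·cosβ = 14·3.1856 + 12·3.0976 + 2·90.9780 = 263.7254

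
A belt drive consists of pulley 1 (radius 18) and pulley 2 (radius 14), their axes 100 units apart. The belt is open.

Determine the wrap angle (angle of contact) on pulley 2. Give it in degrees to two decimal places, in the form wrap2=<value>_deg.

wrap2=175.42_deg

open belt: β = asin((r2−r1)/C) = asin(-4/100) = -2.2924°
wrap1 = π − 2β = 184.5849°
wrap2 = π + 2β = 175.4151°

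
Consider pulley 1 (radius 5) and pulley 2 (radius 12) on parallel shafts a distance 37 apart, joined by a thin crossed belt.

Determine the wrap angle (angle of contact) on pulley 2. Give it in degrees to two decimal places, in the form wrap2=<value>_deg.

crossed belt: β = asin((r1+r2)/C) = asin(17/37) = 27.3522°
wrap1 = wrap2 = π + 2β = 234.7045°

wrap2=234.70_deg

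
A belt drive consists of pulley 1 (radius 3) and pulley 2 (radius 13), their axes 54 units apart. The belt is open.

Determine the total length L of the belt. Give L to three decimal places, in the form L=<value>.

open belt: β = asin((r2−r1)/C) = asin(10/54) = 10.6719°
wrap1 = π − 2β = 158.6561°
wrap2 = π + 2β = 201.3439°
tangent length = C·cosβ = 53.0660
L = r1·wrap1 + r2·wrap2 + 2·C·cosβ = 3·2.7691 + 13·3.5141 + 2·53.0660 = 160.1227

L=160.123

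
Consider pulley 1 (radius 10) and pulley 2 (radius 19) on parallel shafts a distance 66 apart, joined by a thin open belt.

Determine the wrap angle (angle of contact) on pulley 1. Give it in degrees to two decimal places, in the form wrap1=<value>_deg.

wrap1=164.33_deg

open belt: β = asin((r2−r1)/C) = asin(9/66) = 7.8375°
wrap1 = π − 2β = 164.3250°
wrap2 = π + 2β = 195.6750°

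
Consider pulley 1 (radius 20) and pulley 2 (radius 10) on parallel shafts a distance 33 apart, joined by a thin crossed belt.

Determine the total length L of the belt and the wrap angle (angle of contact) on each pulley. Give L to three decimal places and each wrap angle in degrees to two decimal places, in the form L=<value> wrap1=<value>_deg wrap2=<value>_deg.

L=190.209 wrap1=310.76_deg wrap2=310.76_deg

crossed belt: β = asin((r1+r2)/C) = asin(30/33) = 65.3800°
wrap1 = wrap2 = π + 2β = 310.7600°
tangent length = C·cosβ = 13.7477
L = (r1+r2)·wrap + 2·C·cosβ = 30·5.4238 + 2·13.7477 = 190.2090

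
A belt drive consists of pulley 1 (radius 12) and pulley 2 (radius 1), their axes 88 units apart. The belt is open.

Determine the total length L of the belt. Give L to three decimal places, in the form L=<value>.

open belt: β = asin((r2−r1)/C) = asin(-11/88) = -7.1808°
wrap1 = π − 2β = 194.3615°
wrap2 = π + 2β = 165.6385°
tangent length = C·cosβ = 87.3098
L = r1·wrap1 + r2·wrap2 + 2·C·cosβ = 12·3.3922 + 1·2.8909 + 2·87.3098 = 218.2175

L=218.218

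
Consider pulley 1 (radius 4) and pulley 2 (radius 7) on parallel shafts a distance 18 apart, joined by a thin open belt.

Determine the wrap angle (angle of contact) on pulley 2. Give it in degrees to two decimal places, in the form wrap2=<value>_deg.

wrap2=199.19_deg

open belt: β = asin((r2−r1)/C) = asin(3/18) = 9.5941°
wrap1 = π − 2β = 160.8119°
wrap2 = π + 2β = 199.1881°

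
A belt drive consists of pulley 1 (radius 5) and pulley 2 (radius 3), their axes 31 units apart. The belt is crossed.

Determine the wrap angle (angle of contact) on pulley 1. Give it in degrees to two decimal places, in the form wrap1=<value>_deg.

crossed belt: β = asin((r1+r2)/C) = asin(8/31) = 14.9552°
wrap1 = wrap2 = π + 2β = 209.9105°

wrap1=209.91_deg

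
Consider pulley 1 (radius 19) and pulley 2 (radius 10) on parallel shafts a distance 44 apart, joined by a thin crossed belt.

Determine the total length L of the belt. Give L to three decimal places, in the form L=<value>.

L=199.025

crossed belt: β = asin((r1+r2)/C) = asin(29/44) = 41.2306°
wrap1 = wrap2 = π + 2β = 262.4612°
tangent length = C·cosβ = 33.0908
L = (r1+r2)·wrap + 2·C·cosβ = 29·4.5808 + 2·33.0908 = 199.0251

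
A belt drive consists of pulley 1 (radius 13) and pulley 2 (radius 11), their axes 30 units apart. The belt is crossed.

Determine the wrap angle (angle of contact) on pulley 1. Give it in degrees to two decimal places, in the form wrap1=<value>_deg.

wrap1=286.26_deg

crossed belt: β = asin((r1+r2)/C) = asin(24/30) = 53.1301°
wrap1 = wrap2 = π + 2β = 286.2602°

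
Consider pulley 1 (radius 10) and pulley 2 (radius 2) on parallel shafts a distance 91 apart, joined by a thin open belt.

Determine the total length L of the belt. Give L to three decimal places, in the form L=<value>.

open belt: β = asin((r2−r1)/C) = asin(-8/91) = -5.0435°
wrap1 = π − 2β = 190.0870°
wrap2 = π + 2β = 169.9130°
tangent length = C·cosβ = 90.6477
L = r1·wrap1 + r2·wrap2 + 2·C·cosβ = 10·3.3176 + 2·2.9655 + 2·90.6477 = 220.4029

L=220.403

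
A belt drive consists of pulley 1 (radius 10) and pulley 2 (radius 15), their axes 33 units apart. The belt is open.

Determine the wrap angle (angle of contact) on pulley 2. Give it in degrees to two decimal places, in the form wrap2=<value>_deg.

wrap2=197.43_deg

open belt: β = asin((r2−r1)/C) = asin(5/33) = 8.7147°
wrap1 = π − 2β = 162.5705°
wrap2 = π + 2β = 197.4295°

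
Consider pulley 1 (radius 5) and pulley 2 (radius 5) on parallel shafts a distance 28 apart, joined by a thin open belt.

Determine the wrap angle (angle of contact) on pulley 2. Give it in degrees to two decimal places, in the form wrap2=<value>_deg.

wrap2=180.00_deg

open belt: β = asin((r2−r1)/C) = asin(0/28) = 0.0000°
wrap1 = π − 2β = 180.0000°
wrap2 = π + 2β = 180.0000°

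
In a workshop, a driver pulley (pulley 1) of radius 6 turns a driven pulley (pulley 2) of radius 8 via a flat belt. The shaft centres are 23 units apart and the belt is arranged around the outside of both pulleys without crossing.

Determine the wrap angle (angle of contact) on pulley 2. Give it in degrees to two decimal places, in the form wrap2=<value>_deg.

open belt: β = asin((r2−r1)/C) = asin(2/23) = 4.9885°
wrap1 = π − 2β = 170.0229°
wrap2 = π + 2β = 189.9771°

wrap2=189.98_deg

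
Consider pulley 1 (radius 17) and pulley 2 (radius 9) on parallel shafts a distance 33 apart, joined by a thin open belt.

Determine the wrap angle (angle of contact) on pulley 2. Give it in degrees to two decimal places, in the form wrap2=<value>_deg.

wrap2=151.94_deg

open belt: β = asin((r2−r1)/C) = asin(-8/33) = -14.0297°
wrap1 = π − 2β = 208.0593°
wrap2 = π + 2β = 151.9407°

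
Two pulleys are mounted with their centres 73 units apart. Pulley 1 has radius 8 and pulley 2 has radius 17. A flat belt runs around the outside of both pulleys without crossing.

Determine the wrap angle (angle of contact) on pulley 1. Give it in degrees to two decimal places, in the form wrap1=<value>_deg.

open belt: β = asin((r2−r1)/C) = asin(9/73) = 7.0819°
wrap1 = π − 2β = 165.8362°
wrap2 = π + 2β = 194.1638°

wrap1=165.84_deg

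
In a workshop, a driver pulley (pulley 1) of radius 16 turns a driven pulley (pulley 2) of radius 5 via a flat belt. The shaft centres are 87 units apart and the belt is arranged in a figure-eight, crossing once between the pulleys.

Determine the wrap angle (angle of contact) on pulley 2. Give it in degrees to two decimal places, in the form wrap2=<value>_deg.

wrap2=207.94_deg

crossed belt: β = asin((r1+r2)/C) = asin(21/87) = 13.9680°
wrap1 = wrap2 = π + 2β = 207.9359°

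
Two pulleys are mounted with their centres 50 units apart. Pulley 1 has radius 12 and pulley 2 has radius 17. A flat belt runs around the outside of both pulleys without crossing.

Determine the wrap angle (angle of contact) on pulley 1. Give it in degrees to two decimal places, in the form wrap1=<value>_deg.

wrap1=168.52_deg

open belt: β = asin((r2−r1)/C) = asin(5/50) = 5.7392°
wrap1 = π − 2β = 168.5217°
wrap2 = π + 2β = 191.4783°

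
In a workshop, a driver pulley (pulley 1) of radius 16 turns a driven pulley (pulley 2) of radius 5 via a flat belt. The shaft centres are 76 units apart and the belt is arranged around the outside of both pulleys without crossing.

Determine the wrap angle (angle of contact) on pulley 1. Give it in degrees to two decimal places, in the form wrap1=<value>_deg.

open belt: β = asin((r2−r1)/C) = asin(-11/76) = -8.3220°
wrap1 = π − 2β = 196.6441°
wrap2 = π + 2β = 163.3559°

wrap1=196.64_deg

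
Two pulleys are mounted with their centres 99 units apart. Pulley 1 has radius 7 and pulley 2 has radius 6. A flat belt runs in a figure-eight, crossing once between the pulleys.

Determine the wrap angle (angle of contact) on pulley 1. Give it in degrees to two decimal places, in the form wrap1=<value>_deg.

crossed belt: β = asin((r1+r2)/C) = asin(13/99) = 7.5455°
wrap1 = wrap2 = π + 2β = 195.0910°

wrap1=195.09_deg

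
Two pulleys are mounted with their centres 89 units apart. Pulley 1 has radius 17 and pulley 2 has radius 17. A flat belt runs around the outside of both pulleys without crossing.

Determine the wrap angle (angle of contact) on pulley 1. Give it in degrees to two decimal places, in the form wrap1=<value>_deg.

wrap1=180.00_deg

open belt: β = asin((r2−r1)/C) = asin(0/89) = 0.0000°
wrap1 = π − 2β = 180.0000°
wrap2 = π + 2β = 180.0000°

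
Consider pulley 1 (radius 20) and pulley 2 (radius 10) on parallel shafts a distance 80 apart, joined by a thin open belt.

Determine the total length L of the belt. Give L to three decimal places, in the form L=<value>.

L=255.499

open belt: β = asin((r2−r1)/C) = asin(-10/80) = -7.1808°
wrap1 = π − 2β = 194.3615°
wrap2 = π + 2β = 165.6385°
tangent length = C·cosβ = 79.3725
L = r1·wrap1 + r2·wrap2 + 2·C·cosβ = 20·3.3922 + 10·2.8909 + 2·79.3725 = 255.4994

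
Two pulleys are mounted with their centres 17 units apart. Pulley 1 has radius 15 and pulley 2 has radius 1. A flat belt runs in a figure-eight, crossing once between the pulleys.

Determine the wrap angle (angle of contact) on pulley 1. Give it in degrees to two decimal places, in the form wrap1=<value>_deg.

wrap1=320.50_deg

crossed belt: β = asin((r1+r2)/C) = asin(16/17) = 70.2501°
wrap1 = wrap2 = π + 2β = 320.5002°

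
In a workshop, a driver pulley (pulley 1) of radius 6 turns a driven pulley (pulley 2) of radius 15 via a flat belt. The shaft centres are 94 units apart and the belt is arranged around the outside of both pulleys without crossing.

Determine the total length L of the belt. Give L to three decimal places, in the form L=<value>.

L=254.836

open belt: β = asin((r2−r1)/C) = asin(9/94) = 5.4942°
wrap1 = π − 2β = 169.0116°
wrap2 = π + 2β = 190.9884°
tangent length = C·cosβ = 93.5682
L = r1·wrap1 + r2·wrap2 + 2·C·cosβ = 6·2.9498 + 15·3.3334 + 2·93.5682 = 254.8358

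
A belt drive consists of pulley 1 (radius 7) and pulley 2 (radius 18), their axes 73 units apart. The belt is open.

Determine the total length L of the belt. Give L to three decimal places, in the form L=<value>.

open belt: β = asin((r2−r1)/C) = asin(11/73) = 8.6666°
wrap1 = π − 2β = 162.6668°
wrap2 = π + 2β = 197.3332°
tangent length = C·cosβ = 72.1665
L = r1·wrap1 + r2·wrap2 + 2·C·cosβ = 7·2.8391 + 18·3.4441 + 2·72.1665 = 226.2005

L=226.201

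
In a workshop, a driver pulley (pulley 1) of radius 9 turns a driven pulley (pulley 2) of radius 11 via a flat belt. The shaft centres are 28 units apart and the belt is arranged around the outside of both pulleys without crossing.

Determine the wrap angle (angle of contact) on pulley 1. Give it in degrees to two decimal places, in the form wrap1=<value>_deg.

wrap1=171.81_deg

open belt: β = asin((r2−r1)/C) = asin(2/28) = 4.0960°
wrap1 = π − 2β = 171.8079°
wrap2 = π + 2β = 188.1921°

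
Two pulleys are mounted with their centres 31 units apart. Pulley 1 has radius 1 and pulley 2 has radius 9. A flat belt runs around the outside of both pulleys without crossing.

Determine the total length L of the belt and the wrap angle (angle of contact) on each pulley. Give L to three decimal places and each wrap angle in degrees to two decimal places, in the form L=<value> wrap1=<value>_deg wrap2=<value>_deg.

L=95.492 wrap1=150.09_deg wrap2=209.91_deg

open belt: β = asin((r2−r1)/C) = asin(8/31) = 14.9552°
wrap1 = π − 2β = 150.0895°
wrap2 = π + 2β = 209.9105°
tangent length = C·cosβ = 29.9500
L = r1·wrap1 + r2·wrap2 + 2·C·cosβ = 1·2.6196 + 9·3.6636 + 2·29.9500 = 95.4921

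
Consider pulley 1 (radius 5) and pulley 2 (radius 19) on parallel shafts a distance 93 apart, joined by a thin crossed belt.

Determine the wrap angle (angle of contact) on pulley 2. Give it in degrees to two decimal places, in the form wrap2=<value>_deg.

wrap2=209.91_deg

crossed belt: β = asin((r1+r2)/C) = asin(24/93) = 14.9552°
wrap1 = wrap2 = π + 2β = 209.9105°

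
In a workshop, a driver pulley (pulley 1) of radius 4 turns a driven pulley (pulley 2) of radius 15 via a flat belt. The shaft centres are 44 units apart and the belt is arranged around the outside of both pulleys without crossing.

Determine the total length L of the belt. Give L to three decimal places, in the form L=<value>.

open belt: β = asin((r2−r1)/C) = asin(11/44) = 14.4775°
wrap1 = π − 2β = 151.0450°
wrap2 = π + 2β = 208.9550°
tangent length = C·cosβ = 42.6028
L = r1·wrap1 + r2·wrap2 + 2·C·cosβ = 4·2.6362 + 15·3.6470 + 2·42.6028 = 150.4549

L=150.455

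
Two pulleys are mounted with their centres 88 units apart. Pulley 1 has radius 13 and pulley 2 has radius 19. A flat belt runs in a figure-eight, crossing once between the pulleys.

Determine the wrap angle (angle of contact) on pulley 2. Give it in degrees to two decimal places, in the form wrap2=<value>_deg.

crossed belt: β = asin((r1+r2)/C) = asin(32/88) = 21.3237°
wrap1 = wrap2 = π + 2β = 222.6474°

wrap2=222.65_deg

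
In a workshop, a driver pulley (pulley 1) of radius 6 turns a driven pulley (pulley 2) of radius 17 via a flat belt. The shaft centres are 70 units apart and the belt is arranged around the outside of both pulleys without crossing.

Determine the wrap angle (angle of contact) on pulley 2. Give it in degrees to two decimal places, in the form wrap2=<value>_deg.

open belt: β = asin((r2−r1)/C) = asin(11/70) = 9.0411°
wrap1 = π − 2β = 161.9178°
wrap2 = π + 2β = 198.0822°

wrap2=198.08_deg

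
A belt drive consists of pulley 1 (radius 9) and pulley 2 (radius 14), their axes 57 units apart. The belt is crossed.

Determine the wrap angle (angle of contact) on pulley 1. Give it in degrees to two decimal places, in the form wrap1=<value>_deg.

crossed belt: β = asin((r1+r2)/C) = asin(23/57) = 23.7977°
wrap1 = wrap2 = π + 2β = 227.5954°

wrap1=227.60_deg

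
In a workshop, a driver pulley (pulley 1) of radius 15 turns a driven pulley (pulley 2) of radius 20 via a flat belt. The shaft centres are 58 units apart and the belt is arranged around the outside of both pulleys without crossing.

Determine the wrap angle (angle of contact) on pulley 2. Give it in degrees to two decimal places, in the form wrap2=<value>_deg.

open belt: β = asin((r2−r1)/C) = asin(5/58) = 4.9454°
wrap1 = π − 2β = 170.1091°
wrap2 = π + 2β = 189.8909°

wrap2=189.89_deg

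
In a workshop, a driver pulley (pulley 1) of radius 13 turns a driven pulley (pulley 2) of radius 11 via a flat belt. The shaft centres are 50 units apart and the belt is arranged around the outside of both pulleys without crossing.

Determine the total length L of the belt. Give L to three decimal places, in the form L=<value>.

L=175.478

open belt: β = asin((r2−r1)/C) = asin(-2/50) = -2.2924°
wrap1 = π − 2β = 184.5849°
wrap2 = π + 2β = 175.4151°
tangent length = C·cosβ = 49.9600
L = r1·wrap1 + r2·wrap2 + 2·C·cosβ = 13·3.2216 + 11·3.0616 + 2·49.9600 = 175.4782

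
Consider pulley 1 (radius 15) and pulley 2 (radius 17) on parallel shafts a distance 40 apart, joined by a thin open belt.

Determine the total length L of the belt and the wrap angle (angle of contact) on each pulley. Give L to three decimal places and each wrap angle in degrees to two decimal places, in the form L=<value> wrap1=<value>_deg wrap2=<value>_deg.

open belt: β = asin((r2−r1)/C) = asin(2/40) = 2.8660°
wrap1 = π − 2β = 174.2680°
wrap2 = π + 2β = 185.7320°
tangent length = C·cosβ = 39.9500
L = r1·wrap1 + r2·wrap2 + 2·C·cosβ = 15·3.0416 + 17·3.2416 + 2·39.9500 = 180.6310

L=180.631 wrap1=174.27_deg wrap2=185.73_deg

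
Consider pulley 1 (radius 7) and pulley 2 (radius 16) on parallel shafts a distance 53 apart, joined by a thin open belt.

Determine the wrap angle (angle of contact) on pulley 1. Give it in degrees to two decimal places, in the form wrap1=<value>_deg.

open belt: β = asin((r2−r1)/C) = asin(9/53) = 9.7768°
wrap1 = π − 2β = 160.4463°
wrap2 = π + 2β = 199.5537°

wrap1=160.45_deg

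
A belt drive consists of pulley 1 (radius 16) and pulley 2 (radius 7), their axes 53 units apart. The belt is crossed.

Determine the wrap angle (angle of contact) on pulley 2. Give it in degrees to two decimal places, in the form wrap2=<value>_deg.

crossed belt: β = asin((r1+r2)/C) = asin(23/53) = 25.7193°
wrap1 = wrap2 = π + 2β = 231.4386°

wrap2=231.44_deg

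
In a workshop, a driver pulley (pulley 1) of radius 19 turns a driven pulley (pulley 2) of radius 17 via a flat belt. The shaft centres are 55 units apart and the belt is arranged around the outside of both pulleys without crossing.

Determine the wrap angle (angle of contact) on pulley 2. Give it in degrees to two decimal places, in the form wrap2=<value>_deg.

wrap2=175.83_deg

open belt: β = asin((r2−r1)/C) = asin(-2/55) = -2.0839°
wrap1 = π − 2β = 184.1679°
wrap2 = π + 2β = 175.8321°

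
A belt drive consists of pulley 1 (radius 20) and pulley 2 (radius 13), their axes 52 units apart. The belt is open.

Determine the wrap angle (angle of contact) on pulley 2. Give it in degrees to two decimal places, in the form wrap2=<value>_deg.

open belt: β = asin((r2−r1)/C) = asin(-7/52) = -7.7364°
wrap1 = π − 2β = 195.4728°
wrap2 = π + 2β = 164.5272°

wrap2=164.53_deg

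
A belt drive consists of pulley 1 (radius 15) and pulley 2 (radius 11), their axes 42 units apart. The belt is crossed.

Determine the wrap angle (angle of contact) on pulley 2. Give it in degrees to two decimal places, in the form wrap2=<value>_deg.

crossed belt: β = asin((r1+r2)/C) = asin(26/42) = 38.2466°
wrap1 = wrap2 = π + 2β = 256.4932°

wrap2=256.49_deg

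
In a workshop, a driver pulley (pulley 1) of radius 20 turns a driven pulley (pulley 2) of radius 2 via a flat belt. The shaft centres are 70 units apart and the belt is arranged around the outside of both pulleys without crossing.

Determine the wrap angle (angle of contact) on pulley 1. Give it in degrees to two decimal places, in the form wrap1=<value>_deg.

wrap1=209.80_deg

open belt: β = asin((r2−r1)/C) = asin(-18/70) = -14.9006°
wrap1 = π − 2β = 209.8012°
wrap2 = π + 2β = 150.1988°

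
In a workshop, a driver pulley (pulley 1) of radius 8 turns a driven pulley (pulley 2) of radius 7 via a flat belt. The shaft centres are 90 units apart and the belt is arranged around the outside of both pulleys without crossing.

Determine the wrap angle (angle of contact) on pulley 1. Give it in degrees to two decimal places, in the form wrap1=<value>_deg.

open belt: β = asin((r2−r1)/C) = asin(-1/90) = -0.6366°
wrap1 = π − 2β = 181.2733°
wrap2 = π + 2β = 178.7267°

wrap1=181.27_deg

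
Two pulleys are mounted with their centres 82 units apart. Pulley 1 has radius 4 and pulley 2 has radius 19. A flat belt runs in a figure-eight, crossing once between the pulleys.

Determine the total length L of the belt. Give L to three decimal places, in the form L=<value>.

L=242.751

crossed belt: β = asin((r1+r2)/C) = asin(23/82) = 16.2893°
wrap1 = wrap2 = π + 2β = 212.5786°
tangent length = C·cosβ = 78.7083
L = (r1+r2)·wrap + 2·C·cosβ = 23·3.7102 + 2·78.7083 = 242.7512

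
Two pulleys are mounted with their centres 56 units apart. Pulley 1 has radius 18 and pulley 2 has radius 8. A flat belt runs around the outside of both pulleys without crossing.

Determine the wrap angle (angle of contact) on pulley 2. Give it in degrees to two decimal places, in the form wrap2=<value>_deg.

open belt: β = asin((r2−r1)/C) = asin(-10/56) = -10.2866°
wrap1 = π − 2β = 200.5731°
wrap2 = π + 2β = 159.4269°

wrap2=159.43_deg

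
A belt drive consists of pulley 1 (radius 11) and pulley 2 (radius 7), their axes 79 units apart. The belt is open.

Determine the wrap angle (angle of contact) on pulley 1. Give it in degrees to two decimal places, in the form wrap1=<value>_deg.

open belt: β = asin((r2−r1)/C) = asin(-4/79) = -2.9023°
wrap1 = π − 2β = 185.8046°
wrap2 = π + 2β = 174.1954°

wrap1=185.80_deg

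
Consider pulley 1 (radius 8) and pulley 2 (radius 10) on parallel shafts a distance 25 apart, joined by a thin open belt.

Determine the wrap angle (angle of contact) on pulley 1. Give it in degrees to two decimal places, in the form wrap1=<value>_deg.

wrap1=170.82_deg

open belt: β = asin((r2−r1)/C) = asin(2/25) = 4.5886°
wrap1 = π − 2β = 170.8229°
wrap2 = π + 2β = 189.1771°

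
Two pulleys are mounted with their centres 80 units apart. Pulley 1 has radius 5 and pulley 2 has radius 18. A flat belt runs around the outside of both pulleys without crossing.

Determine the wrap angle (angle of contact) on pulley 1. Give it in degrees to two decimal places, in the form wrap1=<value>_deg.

wrap1=161.30_deg

open belt: β = asin((r2−r1)/C) = asin(13/80) = 9.3520°
wrap1 = π − 2β = 161.2959°
wrap2 = π + 2β = 198.7041°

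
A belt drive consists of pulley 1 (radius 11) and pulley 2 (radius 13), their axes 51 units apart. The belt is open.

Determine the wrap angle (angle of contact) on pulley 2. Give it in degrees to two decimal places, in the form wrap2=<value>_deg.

open belt: β = asin((r2−r1)/C) = asin(2/51) = 2.2475°
wrap1 = π − 2β = 175.5051°
wrap2 = π + 2β = 184.4949°

wrap2=184.49_deg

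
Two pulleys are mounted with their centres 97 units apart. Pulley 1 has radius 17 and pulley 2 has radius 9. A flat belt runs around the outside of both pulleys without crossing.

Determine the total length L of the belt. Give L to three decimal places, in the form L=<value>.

L=276.342

open belt: β = asin((r2−r1)/C) = asin(-8/97) = -4.7308°
wrap1 = π − 2β = 189.4616°
wrap2 = π + 2β = 170.5384°
tangent length = C·cosβ = 96.6695
L = r1·wrap1 + r2·wrap2 + 2·C·cosβ = 17·3.3067 + 9·2.9765 + 2·96.6695 = 276.3416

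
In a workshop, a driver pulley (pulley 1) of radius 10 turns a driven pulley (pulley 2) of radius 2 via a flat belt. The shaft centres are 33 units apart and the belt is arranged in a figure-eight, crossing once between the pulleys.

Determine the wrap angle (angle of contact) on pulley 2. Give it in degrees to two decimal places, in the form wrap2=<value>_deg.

crossed belt: β = asin((r1+r2)/C) = asin(12/33) = 21.3237°
wrap1 = wrap2 = π + 2β = 222.6474°

wrap2=222.65_deg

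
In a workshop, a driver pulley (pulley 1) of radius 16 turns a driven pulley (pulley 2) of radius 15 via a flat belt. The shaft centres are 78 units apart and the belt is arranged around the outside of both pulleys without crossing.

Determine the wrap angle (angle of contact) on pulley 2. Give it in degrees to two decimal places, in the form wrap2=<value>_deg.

wrap2=178.53_deg

open belt: β = asin((r2−r1)/C) = asin(-1/78) = -0.7346°
wrap1 = π − 2β = 181.4692°
wrap2 = π + 2β = 178.5308°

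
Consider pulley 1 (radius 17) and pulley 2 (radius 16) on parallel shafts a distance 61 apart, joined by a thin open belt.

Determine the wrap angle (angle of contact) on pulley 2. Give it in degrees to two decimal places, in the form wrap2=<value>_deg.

open belt: β = asin((r2−r1)/C) = asin(-1/61) = -0.9393°
wrap1 = π − 2β = 181.8786°
wrap2 = π + 2β = 178.1214°

wrap2=178.12_deg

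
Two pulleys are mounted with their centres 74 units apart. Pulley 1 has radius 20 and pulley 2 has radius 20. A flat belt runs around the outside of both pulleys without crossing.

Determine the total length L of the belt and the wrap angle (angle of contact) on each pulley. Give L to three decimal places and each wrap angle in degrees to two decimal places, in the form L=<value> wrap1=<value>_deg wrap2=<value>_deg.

L=273.664 wrap1=180.00_deg wrap2=180.00_deg

open belt: β = asin((r2−r1)/C) = asin(0/74) = 0.0000°
wrap1 = π − 2β = 180.0000°
wrap2 = π + 2β = 180.0000°
tangent length = C·cosβ = 74.0000
L = r1·wrap1 + r2·wrap2 + 2·C·cosβ = 20·3.1416 + 20·3.1416 + 2·74.0000 = 273.6637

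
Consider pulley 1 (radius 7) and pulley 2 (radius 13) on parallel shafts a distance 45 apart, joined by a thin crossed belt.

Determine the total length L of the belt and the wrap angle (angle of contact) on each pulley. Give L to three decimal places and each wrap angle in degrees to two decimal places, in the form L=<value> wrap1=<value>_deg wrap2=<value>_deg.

crossed belt: β = asin((r1+r2)/C) = asin(20/45) = 26.3878°
wrap1 = wrap2 = π + 2β = 232.7756°
tangent length = C·cosβ = 40.3113
L = (r1+r2)·wrap + 2·C·cosβ = 20·4.0627 + 2·40.3113 = 161.8766

L=161.877 wrap1=232.78_deg wrap2=232.78_deg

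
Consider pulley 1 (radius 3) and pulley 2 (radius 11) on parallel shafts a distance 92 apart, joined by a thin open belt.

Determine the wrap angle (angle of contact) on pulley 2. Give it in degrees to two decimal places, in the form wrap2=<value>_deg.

open belt: β = asin((r2−r1)/C) = asin(8/92) = 4.9885°
wrap1 = π − 2β = 170.0229°
wrap2 = π + 2β = 189.9771°

wrap2=189.98_deg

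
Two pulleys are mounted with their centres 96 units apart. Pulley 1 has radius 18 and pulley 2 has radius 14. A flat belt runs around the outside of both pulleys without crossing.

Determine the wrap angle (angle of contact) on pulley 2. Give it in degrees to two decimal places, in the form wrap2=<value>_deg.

wrap2=175.22_deg

open belt: β = asin((r2−r1)/C) = asin(-4/96) = -2.3880°
wrap1 = π − 2β = 184.7760°
wrap2 = π + 2β = 175.2240°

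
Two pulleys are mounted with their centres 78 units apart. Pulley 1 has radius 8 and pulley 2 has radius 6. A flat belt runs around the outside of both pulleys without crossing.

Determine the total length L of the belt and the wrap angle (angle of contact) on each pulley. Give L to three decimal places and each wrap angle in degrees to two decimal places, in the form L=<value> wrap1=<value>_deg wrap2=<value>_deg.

open belt: β = asin((r2−r1)/C) = asin(-2/78) = -1.4693°
wrap1 = π − 2β = 182.9386°
wrap2 = π + 2β = 177.0614°
tangent length = C·cosβ = 77.9744
L = r1·wrap1 + r2·wrap2 + 2·C·cosβ = 8·3.1929 + 6·3.0903 + 2·77.9744 = 200.0336

L=200.034 wrap1=182.94_deg wrap2=177.06_deg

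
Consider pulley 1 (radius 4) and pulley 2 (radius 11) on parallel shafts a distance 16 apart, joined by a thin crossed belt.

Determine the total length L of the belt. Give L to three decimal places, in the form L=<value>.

L=94.721

crossed belt: β = asin((r1+r2)/C) = asin(15/16) = 69.6359°
wrap1 = wrap2 = π + 2β = 319.2717°
tangent length = C·cosβ = 5.5678
L = (r1+r2)·wrap + 2·C·cosβ = 15·5.5723 + 2·5.5678 = 94.7207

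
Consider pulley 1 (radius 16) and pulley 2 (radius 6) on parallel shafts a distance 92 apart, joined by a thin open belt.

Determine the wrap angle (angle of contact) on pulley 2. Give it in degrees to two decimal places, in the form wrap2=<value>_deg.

wrap2=167.52_deg

open belt: β = asin((r2−r1)/C) = asin(-10/92) = -6.2401°
wrap1 = π − 2β = 192.4803°
wrap2 = π + 2β = 167.5197°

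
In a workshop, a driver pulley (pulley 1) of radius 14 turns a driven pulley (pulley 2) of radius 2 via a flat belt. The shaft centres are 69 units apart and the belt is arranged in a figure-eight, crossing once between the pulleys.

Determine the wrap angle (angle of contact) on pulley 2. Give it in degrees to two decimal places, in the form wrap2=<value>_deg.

wrap2=206.82_deg

crossed belt: β = asin((r1+r2)/C) = asin(16/69) = 13.4080°
wrap1 = wrap2 = π + 2β = 206.8160°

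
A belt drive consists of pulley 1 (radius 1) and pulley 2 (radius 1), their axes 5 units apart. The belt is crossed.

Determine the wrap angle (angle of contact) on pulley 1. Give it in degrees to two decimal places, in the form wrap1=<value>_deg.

crossed belt: β = asin((r1+r2)/C) = asin(2/5) = 23.5782°
wrap1 = wrap2 = π + 2β = 227.1564°

wrap1=227.16_deg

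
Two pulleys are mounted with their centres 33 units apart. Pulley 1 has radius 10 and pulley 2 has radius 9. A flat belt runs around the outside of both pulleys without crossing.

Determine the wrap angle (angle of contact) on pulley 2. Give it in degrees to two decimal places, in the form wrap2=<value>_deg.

wrap2=176.53_deg

open belt: β = asin((r2−r1)/C) = asin(-1/33) = -1.7365°
wrap1 = π − 2β = 183.4730°
wrap2 = π + 2β = 176.5270°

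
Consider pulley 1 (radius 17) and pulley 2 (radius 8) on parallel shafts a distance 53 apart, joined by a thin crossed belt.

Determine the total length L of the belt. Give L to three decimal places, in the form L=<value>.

L=196.567

crossed belt: β = asin((r1+r2)/C) = asin(25/53) = 28.1446°
wrap1 = wrap2 = π + 2β = 236.2892°
tangent length = C·cosβ = 46.7333
L = (r1+r2)·wrap + 2·C·cosβ = 25·4.1240 + 2·46.7333 = 196.5672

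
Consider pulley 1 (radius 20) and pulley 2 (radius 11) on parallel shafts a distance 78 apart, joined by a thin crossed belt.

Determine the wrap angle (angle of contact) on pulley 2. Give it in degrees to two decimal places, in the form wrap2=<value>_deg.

crossed belt: β = asin((r1+r2)/C) = asin(31/78) = 23.4180°
wrap1 = wrap2 = π + 2β = 226.8360°

wrap2=226.84_deg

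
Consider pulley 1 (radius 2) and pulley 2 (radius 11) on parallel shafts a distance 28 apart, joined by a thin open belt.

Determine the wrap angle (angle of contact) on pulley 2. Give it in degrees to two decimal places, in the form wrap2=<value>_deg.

open belt: β = asin((r2−r1)/C) = asin(9/28) = 18.7493°
wrap1 = π − 2β = 142.5013°
wrap2 = π + 2β = 217.4987°

wrap2=217.50_deg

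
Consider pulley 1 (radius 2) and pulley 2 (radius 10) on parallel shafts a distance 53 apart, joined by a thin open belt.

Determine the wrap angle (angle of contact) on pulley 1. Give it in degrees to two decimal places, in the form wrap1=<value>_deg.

open belt: β = asin((r2−r1)/C) = asin(8/53) = 8.6816°
wrap1 = π − 2β = 162.6368°
wrap2 = π + 2β = 197.3632°

wrap1=162.64_deg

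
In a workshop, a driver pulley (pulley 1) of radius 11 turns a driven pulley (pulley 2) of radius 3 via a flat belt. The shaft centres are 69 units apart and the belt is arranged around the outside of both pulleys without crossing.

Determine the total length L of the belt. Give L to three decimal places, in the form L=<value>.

open belt: β = asin((r2−r1)/C) = asin(-8/69) = -6.6580°
wrap1 = π − 2β = 193.3159°
wrap2 = π + 2β = 166.6841°
tangent length = C·cosβ = 68.5347
L = r1·wrap1 + r2·wrap2 + 2·C·cosβ = 11·3.3740 + 3·2.9092 + 2·68.5347 = 182.9109

L=182.911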